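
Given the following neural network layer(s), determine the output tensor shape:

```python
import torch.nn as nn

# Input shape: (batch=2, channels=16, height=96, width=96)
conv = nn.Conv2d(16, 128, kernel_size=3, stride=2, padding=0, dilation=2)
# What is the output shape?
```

Input: (2, 16, 96, 96) -> Output: (2, 128, 46, 46)

Answer: (2, 128, 46, 46)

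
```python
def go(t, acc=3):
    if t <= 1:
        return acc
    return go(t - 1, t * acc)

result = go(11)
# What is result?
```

Accumulator trace (n, acc): (11, 3) -> (10, 33) -> (9, 330) -> (8, 2970) -> (7, 23760) -> (6, 166320) -> (5, 997920) -> (4, 4989600) -> (3, 19958400) -> (2, 59875200) -> (1, 119750400) -> return 119750400

Answer: 119750400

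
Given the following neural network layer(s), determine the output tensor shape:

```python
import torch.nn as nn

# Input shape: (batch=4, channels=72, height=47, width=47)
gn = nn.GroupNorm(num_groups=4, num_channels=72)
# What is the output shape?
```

Input: (4, 72, 47, 47) -> Output: (4, 72, 47, 47)

Answer: (4, 72, 47, 47)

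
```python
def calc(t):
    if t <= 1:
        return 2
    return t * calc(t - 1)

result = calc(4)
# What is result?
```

calc(4) = 4 * 3 * 2 * 2 = 48

Answer: 48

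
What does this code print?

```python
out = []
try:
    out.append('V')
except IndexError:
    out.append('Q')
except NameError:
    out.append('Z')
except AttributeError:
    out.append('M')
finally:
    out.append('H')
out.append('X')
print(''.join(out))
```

Execution trace: 'V' (try body, no exception) → 'H' (finally) → 'X' (after the try/except). Output: VHX

Answer: VHX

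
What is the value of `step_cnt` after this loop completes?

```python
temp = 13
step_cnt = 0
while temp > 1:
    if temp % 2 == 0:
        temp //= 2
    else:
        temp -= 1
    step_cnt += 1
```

Steps to reduce 13 to 1
`step_cnt` takes the values: 0 → 1 → 2 → 3 → 4 → 5

Answer: 5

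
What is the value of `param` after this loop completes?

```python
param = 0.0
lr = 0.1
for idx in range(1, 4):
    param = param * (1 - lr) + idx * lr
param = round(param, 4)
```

Moving average with lr=0.1
`param` takes the values: 0.0 → 0.1 → 0.29 → 0.561

Answer: 0.561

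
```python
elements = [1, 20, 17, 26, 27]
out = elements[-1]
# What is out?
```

Trace:
`elements = [1, 20, 17, 26, 27]` → elements = [1, 20, 17, 26, 27]
`out = elements[-1]` → out = 27
So out = 27

Answer: 27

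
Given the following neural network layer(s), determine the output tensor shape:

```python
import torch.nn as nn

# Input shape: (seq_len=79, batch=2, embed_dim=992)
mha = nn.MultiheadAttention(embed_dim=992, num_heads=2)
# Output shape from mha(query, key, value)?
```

Input: (79, 2, 992) -> Output: (79, 2, 992)

Answer: (79, 2, 992)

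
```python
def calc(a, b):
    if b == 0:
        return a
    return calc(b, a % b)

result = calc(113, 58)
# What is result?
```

calc(113, 58) -> calc(58, 55) -> calc(55, 3) -> calc(3, 1) -> calc(1, 0) -> 1

Answer: 1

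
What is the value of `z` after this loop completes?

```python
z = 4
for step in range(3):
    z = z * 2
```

Multiply by 2, 3 times: 4 * 2^3 = 32
`z` takes the values: 4 → 8 → 16 → 32

Answer: 32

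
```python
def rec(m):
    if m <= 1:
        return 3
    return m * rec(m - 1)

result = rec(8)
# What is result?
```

rec(8) = 8 * 7 * 6 * 5 * 4 * 3 * 2 * 3 = 120960

Answer: 120960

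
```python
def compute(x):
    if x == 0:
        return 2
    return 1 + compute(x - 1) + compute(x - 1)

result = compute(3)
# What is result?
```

compute(x) = 1 + 2·compute(x-1), compute(0)=2. Closed form: (2+1)·2^3 - 1 = 23.

Answer: 23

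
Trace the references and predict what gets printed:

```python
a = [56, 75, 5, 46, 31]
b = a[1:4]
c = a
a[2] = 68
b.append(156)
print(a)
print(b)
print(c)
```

Key concept: slice vs alias.
Step by step:
`a = [56, 75, 5, 46, 31]` → a = [56, 75, 5, 46, 31]
`b = a[1:4]` → b = [75, 5, 46]
`c = a` → c = [56, 75, 5, 46, 31] (same object as a)
`a[2] = 68` → a = [56, 75, 68, 46, 31] (same object as c); c = [56, 75, 68, 46, 31] (same object as a)
`b.append(156)` → b = [75, 5, 46, 156]
`print(a)` → prints [56, 75, 68, 46, 31]
`print(b)` → prints [75, 5, 46, 156]
`print(c)` → prints [56, 75, 68, 46, 31]

Answer:
[56, 75, 68, 46, 31]
[75, 5, 46, 156]
[56, 75, 68, 46, 31]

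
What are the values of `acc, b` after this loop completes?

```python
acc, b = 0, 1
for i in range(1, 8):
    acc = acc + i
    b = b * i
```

Sum and factorial of 1 to 7
`acc, b` takes the values: (0, 1) → (1, 1) → (3, 1) → (3, 2) → (6, 2) → (6, 6) → (10, 6) → (10, 24) → (15, 24) → (15, 120) → (21, 120) → (21, 720) → (28, 720) → (28, 5040)

Answer: 28, 5040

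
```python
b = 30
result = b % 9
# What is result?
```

Trace:
`b = 30` → b = 30
`result = b % 9` → result = 3
So result = 3

Answer: 3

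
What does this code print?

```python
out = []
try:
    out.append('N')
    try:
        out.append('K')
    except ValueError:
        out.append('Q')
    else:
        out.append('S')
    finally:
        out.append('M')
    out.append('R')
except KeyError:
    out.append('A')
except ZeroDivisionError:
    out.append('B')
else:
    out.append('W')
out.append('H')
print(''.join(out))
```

Execution trace: 'N' (try body) → 'K' (inner try body, no exception) → 'S' (inner else) → 'M' (inner finally) → 'R' (try body, no exception) → 'W' (else) → 'H' (after the try/except). Output: NKSMRWH

Answer: NKSMRWH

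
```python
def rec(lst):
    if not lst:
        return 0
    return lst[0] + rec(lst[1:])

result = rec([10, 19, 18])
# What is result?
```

10 + 19 + 18 + 0 = 47

Answer: 47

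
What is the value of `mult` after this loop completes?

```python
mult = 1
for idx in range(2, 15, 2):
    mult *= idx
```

Product of even numbers 2 to 14
`mult` takes the values: 1 → 2 → 8 → 48 → 384 → 3840 → 46080 → 645120

Answer: 645120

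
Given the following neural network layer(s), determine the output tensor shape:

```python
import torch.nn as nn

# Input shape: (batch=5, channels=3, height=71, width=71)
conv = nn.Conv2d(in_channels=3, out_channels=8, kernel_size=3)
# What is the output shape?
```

Input: (5, 3, 71, 71) -> Output: (5, 8, 69, 69)

Answer: (5, 8, 69, 69)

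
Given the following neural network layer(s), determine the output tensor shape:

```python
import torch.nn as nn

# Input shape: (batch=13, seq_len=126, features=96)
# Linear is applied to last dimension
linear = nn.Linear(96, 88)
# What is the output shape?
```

Input: (13, 126, 96) -> Output: (13, 126, 88)

Answer: (13, 126, 88)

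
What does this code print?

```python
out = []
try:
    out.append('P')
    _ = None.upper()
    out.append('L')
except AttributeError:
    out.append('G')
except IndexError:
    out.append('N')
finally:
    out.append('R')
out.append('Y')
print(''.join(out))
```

Execution trace: 'P' (try body) → 'G' (except AttributeError) → 'R' (finally) → 'Y' (after the try/except). Output: PGRY

Answer: PGRY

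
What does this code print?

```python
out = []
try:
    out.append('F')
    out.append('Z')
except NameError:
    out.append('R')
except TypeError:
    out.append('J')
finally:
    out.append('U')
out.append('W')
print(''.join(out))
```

Execution trace: 'F' (try body) → 'Z' (try body, no exception) → 'U' (finally) → 'W' (after the try/except). Output: FZUW

Answer: FZUW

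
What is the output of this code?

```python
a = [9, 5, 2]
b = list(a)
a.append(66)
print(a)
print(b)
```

Key concept: list() constructor creates copy.
Step by step:
`a = [9, 5, 2]` → a = [9, 5, 2]
`b = list(a)` → b = [9, 5, 2]
`a.append(66)` → a = [9, 5, 2, 66]
`print(a)` → prints [9, 5, 2, 66]
`print(b)` → prints [9, 5, 2]

Answer:
[9, 5, 2, 66]
[9, 5, 2]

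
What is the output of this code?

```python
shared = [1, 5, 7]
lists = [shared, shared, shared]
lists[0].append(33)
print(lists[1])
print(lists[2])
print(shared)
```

Key concept: list of same reference.
Step by step:
`shared = [1, 5, 7]` → shared = [1, 5, 7]
`lists = [shared, shared, shared]` → lists = [[1, 5, 7], [1, 5, 7], [1, 5, 7]]
`lists[0].append(33)` → shared = [1, 5, 7, 33]; lists = [[1, 5, 7, 33], [1, 5, 7, 33], [1, 5, 7, 33]]
`print(lists[1])` → prints [1, 5, 7, 33]
`print(lists[2])` → prints [1, 5, 7, 33]
`print(shared)` → prints [1, 5, 7, 33]

Answer:
[1, 5, 7, 33]
[1, 5, 7, 33]
[1, 5, 7, 33]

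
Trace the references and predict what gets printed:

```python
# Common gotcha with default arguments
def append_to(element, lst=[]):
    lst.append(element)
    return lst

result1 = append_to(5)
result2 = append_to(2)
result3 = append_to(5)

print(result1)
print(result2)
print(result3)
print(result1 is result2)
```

Key concept: mutable default argument gotcha.
Step by step:
`result1 = append_to(5)` → result1 = [5]
`result2 = append_to(2)` → result1 = [5, 2] (same object as result2); result2 = [5, 2] (same object as result1)
`result3 = append_to(5)` → result1 = [5, 2, 5] (same object as result2, result3); result2 = [5, 2, 5] (same object as result1, result3); result3 = [5, 2, 5] (same object as result1, result2)
`print(result1)` → prints [5, 2, 5]
`print(result2)` → prints [5, 2, 5]
`print(result3)` → prints [5, 2, 5]
`print(result1 is result2)` → prints True

Answer:
[5, 2, 5]
[5, 2, 5]
[5, 2, 5]
True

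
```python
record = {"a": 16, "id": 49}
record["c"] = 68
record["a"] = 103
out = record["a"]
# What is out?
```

Trace:
`record = {"a": 16, "id": 49}` → record = {'a': 16, 'id': 49}
`record["c"] = 68` → record = {'a': 16, 'id': 49, 'c': 68}
`record["a"] = 103` → record = {'a': 103, 'id': 49, 'c': 68}
`out = record["a"]` → out = 103
So out = 103

Answer: 103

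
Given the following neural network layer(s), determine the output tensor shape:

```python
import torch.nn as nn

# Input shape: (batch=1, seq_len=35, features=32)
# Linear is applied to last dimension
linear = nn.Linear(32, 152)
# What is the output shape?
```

Input: (1, 35, 32) -> Output: (1, 35, 152)

Answer: (1, 35, 152)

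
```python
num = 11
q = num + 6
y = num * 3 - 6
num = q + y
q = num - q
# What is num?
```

Trace:
`num = 11` → num = 11
`q = num + 6` → q = 17
`y = num * 3 - 6` → y = 27
`num = q + y` → num = 44
`q = num - q` → q = 27
So num = 44

Answer: 44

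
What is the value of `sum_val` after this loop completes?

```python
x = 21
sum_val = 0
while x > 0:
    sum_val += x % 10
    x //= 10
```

Sum digits of 21
`sum_val` takes the values: 0 → 1 → 3

Answer: 3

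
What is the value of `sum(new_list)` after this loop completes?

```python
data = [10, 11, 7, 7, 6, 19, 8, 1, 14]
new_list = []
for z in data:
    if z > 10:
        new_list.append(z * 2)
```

Sum of doubled values > 10
`new_list` takes the values: [] → [22] → [22, 38] → [22, 38, 28]
So `sum(new_list)` = 88

Answer: 88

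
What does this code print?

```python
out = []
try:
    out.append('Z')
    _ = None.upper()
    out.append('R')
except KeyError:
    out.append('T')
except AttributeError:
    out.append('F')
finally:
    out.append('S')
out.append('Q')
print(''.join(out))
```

Execution trace: 'Z' (try body) → 'F' (except AttributeError) → 'S' (finally) → 'Q' (after the try/except). Output: ZFSQ

Answer: ZFSQ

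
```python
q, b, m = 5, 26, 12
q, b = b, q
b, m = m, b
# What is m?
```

Trace:
`q, b, m = 5, 26, 12` → q = 5; b = 26; m = 12
`q, b = b, q` → q = 26; b = 5
`b, m = m, b` → b = 12; m = 5
So m = 5

Answer: 5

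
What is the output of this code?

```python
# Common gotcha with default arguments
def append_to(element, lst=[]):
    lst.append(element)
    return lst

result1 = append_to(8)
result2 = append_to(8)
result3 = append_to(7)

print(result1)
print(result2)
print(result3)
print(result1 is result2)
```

Key concept: mutable default argument gotcha.
Step by step:
`result1 = append_to(8)` → result1 = [8]
`result2 = append_to(8)` → result1 = [8, 8] (same object as result2); result2 = [8, 8] (same object as result1)
`result3 = append_to(7)` → result1 = [8, 8, 7] (same object as result2, result3); result2 = [8, 8, 7] (same object as result1, result3); result3 = [8, 8, 7] (same object as result1, result2)
`print(result1)` → prints [8, 8, 7]
`print(result2)` → prints [8, 8, 7]
`print(result3)` → prints [8, 8, 7]
`print(result1 is result2)` → prints True

Answer:
[8, 8, 7]
[8, 8, 7]
[8, 8, 7]
True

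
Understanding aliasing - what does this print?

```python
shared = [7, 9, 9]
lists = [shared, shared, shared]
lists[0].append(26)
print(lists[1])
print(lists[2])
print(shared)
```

Key concept: list of same reference.
Step by step:
`shared = [7, 9, 9]` → shared = [7, 9, 9]
`lists = [shared, shared, shared]` → lists = [[7, 9, 9], [7, 9, 9], [7, 9, 9]]
`lists[0].append(26)` → shared = [7, 9, 9, 26]; lists = [[7, 9, 9, 26], [7, 9, 9, 26], [7, 9, 9, 26]]
`print(lists[1])` → prints [7, 9, 9, 26]
`print(lists[2])` → prints [7, 9, 9, 26]
`print(shared)` → prints [7, 9, 9, 26]

Answer:
[7, 9, 9, 26]
[7, 9, 9, 26]
[7, 9, 9, 26]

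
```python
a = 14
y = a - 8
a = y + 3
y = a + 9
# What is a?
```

Trace:
`a = 14` → a = 14
`y = a - 8` → y = 6
`a = y + 3` → a = 9
`y = a + 9` → y = 18
So a = 9

Answer: 9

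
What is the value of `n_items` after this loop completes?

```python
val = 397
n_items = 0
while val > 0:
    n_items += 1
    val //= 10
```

Count digits by repeated division by 10
`n_items` takes the values: 0 → 1 → 2 → 3

Answer: 3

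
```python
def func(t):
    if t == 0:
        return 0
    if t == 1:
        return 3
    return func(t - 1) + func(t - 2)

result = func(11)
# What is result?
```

Build up from base cases: func(0)=0, func(1)=3, func(2)=3, func(3)=6, func(4)=9, func(5)=15, func(6)=24, ..., func(11)=267

Answer: 267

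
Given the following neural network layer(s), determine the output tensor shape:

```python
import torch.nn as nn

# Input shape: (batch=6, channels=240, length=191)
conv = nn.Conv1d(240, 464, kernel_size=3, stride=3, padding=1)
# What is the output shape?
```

Input: (6, 240, 191) -> Output: (6, 464, 64)

Answer: (6, 464, 64)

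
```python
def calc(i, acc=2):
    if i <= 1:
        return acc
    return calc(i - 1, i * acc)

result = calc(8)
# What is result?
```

Accumulator trace (n, acc): (8, 2) -> (7, 16) -> (6, 112) -> (5, 672) -> (4, 3360) -> (3, 13440) -> (2, 40320) -> (1, 80640) -> return 80640

Answer: 80640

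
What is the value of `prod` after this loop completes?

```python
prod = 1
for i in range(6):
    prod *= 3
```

3^6 = 729
`prod` takes the values: 1 → 3 → 9 → 27 → 81 → 243 → 729

Answer: 729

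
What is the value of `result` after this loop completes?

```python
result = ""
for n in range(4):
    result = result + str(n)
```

Concatenate digits 0 to 3
`result` takes the values: "" → "0" → "01" → "012" → "0123"

Answer: "0123"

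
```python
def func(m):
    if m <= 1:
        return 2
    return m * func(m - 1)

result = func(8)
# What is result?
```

func(8) = 8 * 7 * 6 * 5 * 4 * 3 * 2 * 2 = 80640

Answer: 80640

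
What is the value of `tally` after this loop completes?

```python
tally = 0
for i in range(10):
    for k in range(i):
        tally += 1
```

Triangle number: 0+1+2+...+9
`tally` takes the values: 0 → 1 → 2 → 3 → 4 → 5 → 6 → 7 → 8 → 9 → 10 → 11 → 12 → 13 → 14 → 15 → 16 → 17 → 18 → 19 → 20 → 21 → 22 → 23 → 24 → 25 → 26 → 27 → 28 → 29 → … → 41 → 42 → 43 → 44 → 45

Answer: 45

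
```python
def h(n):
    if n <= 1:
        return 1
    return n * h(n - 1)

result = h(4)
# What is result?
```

h(4) = 4 * 3 * 2 * 1 = 24

Answer: 24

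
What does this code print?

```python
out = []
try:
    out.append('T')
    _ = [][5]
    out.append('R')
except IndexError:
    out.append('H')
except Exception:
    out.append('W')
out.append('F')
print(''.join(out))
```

Execution trace: 'T' (try body) → 'H' (except IndexError) → 'F' (after the try/except). Output: THF

Answer: THF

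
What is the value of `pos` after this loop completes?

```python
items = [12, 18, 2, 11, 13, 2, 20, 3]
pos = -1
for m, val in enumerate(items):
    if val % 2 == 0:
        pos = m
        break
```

First even number index in [12, 18, 2, 11, 13, 2, 20, 3]
`pos` takes the values: -1 → 0

Answer: 0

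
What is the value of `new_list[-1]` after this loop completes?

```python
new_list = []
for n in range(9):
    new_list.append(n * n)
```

Last element of squares 0 to 8
`new_list` takes the values: [] → [0] → [0, 1] → [0, 1, 4] → [0, 1, 4, 9] → [0, 1, 4, 9, 16] → [0, 1, 4, 9, 16, 25] → [0, 1, 4, 9, 16, 25, 36] → [0, 1, 4, 9, 16, 25, 36, 49] → [0, 1, 4, 9, 16, 25, 36, 49, 64]
So `new_list[-1]` = 64

Answer: 64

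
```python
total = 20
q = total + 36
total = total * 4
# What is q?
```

Trace:
`total = 20` → total = 20
`q = total + 36` → q = 56
`total = total * 4` → total = 80
So q = 56

Answer: 56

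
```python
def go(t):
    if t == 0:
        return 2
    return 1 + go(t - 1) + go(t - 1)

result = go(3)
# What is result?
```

go(t) = 1 + 2·go(t-1), go(0)=2. Closed form: (2+1)·2^3 - 1 = 23.

Answer: 23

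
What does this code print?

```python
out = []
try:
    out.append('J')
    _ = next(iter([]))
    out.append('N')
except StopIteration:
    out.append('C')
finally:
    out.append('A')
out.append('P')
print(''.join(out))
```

Execution trace: 'J' (try body) → 'C' (except StopIteration) → 'A' (finally) → 'P' (after the try/except). Output: JCAP

Answer: JCAP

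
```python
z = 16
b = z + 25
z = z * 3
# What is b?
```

Trace:
`z = 16` → z = 16
`b = z + 25` → b = 41
`z = z * 3` → z = 48
So b = 41

Answer: 41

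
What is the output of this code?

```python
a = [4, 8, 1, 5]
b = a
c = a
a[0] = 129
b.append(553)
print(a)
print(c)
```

Key concept: multiple aliases.
Step by step:
`a = [4, 8, 1, 5]` → a = [4, 8, 1, 5]
`b = a` → b = [4, 8, 1, 5] (same object as a)
`c = a` → c = [4, 8, 1, 5] (same object as a, b)
`a[0] = 129` → a = [129, 8, 1, 5] (same object as b, c); b = [129, 8, 1, 5] (same object as a, c); c = [129, 8, 1, 5] (same object as a, b)
`b.append(553)` → a = [129, 8, 1, 5, 553] (same object as b, c); b = [129, 8, 1, 5, 553] (same object as a, c); c = [129, 8, 1, 5, 553] (same object as a, b)
`print(a)` → prints [129, 8, 1, 5, 553]
`print(c)` → prints [129, 8, 1, 5, 553]

Answer:
[129, 8, 1, 5, 553]
[129, 8, 1, 5, 553]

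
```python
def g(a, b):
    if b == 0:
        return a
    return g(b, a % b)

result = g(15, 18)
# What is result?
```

g(15, 18) -> g(18, 15) -> g(15, 3) -> g(3, 0) -> 3

Answer: 3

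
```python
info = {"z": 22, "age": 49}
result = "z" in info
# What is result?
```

Trace:
`info = {"z": 22, "age": 49}` → info = {'z': 22, 'age': 49}
`result = "z" in info` → result = True
So result = True

Answer: True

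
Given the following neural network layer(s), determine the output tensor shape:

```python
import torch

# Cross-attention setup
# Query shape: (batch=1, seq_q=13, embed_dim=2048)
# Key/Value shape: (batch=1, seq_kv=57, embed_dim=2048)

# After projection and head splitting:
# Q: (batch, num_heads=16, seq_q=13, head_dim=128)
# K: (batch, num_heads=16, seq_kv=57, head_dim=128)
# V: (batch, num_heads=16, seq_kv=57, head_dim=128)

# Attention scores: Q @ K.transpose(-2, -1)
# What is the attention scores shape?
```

Input: (1, 13, 2048) -> Output: (1, 16, 13, 57)

Answer: (1, 16, 13, 57)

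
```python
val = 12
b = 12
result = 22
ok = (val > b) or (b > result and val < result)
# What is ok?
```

Trace:
`val = 12` → val = 12
`b = 12` → b = 12
`result = 22` → result = 22
`ok = (val > b) or (b > result and val < result)` → ok = False
So ok = False

Answer: False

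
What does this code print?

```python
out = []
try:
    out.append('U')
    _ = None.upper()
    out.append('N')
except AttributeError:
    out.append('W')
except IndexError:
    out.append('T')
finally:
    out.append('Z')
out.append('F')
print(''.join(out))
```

Execution trace: 'U' (try body) → 'W' (except AttributeError) → 'Z' (finally) → 'F' (after the try/except). Output: UWZF

Answer: UWZF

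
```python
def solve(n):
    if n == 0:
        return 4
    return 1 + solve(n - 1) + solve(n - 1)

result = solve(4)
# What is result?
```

solve(n) = 1 + 2·solve(n-1), solve(0)=4. Closed form: (4+1)·2^4 - 1 = 79.

Answer: 79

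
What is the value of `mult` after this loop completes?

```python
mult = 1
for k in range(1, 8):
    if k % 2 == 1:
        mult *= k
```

Product of odd numbers 1 to 7
`mult` takes the values: 1 → 3 → 15 → 105

Answer: 105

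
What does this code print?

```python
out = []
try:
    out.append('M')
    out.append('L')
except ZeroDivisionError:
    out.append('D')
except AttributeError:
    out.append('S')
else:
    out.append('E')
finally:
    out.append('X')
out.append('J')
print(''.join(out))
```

Execution trace: 'M' (try body) → 'L' (try body, no exception) → 'E' (else) → 'X' (finally) → 'J' (after the try/except). Output: MLEXJ

Answer: MLEXJ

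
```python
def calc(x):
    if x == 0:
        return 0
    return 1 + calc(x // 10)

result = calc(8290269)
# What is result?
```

Count of digits of 8290269: 7

Answer: 7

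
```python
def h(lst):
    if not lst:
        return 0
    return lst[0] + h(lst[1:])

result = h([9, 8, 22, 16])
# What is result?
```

9 + 8 + 22 + 16 + 0 = 55

Answer: 55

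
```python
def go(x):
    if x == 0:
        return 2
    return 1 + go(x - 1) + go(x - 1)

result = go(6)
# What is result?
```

go(x) = 1 + 2·go(x-1), go(0)=2. Closed form: (2+1)·2^6 - 1 = 191.

Answer: 191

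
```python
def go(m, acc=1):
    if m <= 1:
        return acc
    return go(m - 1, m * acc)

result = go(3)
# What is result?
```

Accumulator trace (n, acc): (3, 1) -> (2, 3) -> (1, 6) -> return 6

Answer: 6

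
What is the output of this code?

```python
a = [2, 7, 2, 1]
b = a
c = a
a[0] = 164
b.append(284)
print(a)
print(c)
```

Key concept: multiple aliases.
Step by step:
`a = [2, 7, 2, 1]` → a = [2, 7, 2, 1]
`b = a` → b = [2, 7, 2, 1] (same object as a)
`c = a` → c = [2, 7, 2, 1] (same object as a, b)
`a[0] = 164` → a = [164, 7, 2, 1] (same object as b, c); b = [164, 7, 2, 1] (same object as a, c); c = [164, 7, 2, 1] (same object as a, b)
`b.append(284)` → a = [164, 7, 2, 1, 284] (same object as b, c); b = [164, 7, 2, 1, 284] (same object as a, c); c = [164, 7, 2, 1, 284] (same object as a, b)
`print(a)` → prints [164, 7, 2, 1, 284]
`print(c)` → prints [164, 7, 2, 1, 284]

Answer:
[164, 7, 2, 1, 284]
[164, 7, 2, 1, 284]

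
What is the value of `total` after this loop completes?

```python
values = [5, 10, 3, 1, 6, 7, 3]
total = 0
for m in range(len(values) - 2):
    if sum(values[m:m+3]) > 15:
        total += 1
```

Count windows with sum > 15
`total` takes the values: 0 → 1 → 2

Answer: 2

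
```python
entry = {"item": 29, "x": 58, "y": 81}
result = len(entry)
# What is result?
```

Trace:
`entry = {"item": 29, "x": 58, "y": 81}` → entry = {'item': 29, 'x': 58, 'y': 81}
`result = len(entry)` → result = 3
So result = 3

Answer: 3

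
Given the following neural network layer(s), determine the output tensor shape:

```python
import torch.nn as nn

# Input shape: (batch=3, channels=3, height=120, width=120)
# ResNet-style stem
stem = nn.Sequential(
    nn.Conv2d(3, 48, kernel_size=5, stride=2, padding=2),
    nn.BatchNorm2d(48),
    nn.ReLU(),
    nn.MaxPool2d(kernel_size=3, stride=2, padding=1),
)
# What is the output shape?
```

Input: (3, 3, 120, 120) -> after Conv2d 5x5 stride=2: (3, 48, 60, 60) -> Output: (3, 48, 30, 30)

Answer: (3, 48, 30, 30)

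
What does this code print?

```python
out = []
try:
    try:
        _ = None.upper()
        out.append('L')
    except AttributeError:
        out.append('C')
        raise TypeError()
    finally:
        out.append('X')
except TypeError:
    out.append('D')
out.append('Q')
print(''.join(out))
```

Execution trace: 'C' (inner except AttributeError) → 'X' (inner finally) → 'D' (outer except TypeError) → 'Q' (after the try/except). Output: CXDQ

Answer: CXDQ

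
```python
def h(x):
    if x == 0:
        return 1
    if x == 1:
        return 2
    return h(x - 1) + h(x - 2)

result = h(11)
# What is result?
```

Build up from base cases: h(0)=1, h(1)=2, h(2)=3, h(3)=5, h(4)=8, h(5)=13, h(6)=21, ..., h(11)=233

Answer: 233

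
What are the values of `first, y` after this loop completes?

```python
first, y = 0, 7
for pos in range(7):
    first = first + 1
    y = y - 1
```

first goes 0→7, y goes 7→0
`first, y` takes the values: (0, 7) → (1, 7) → (1, 6) → (2, 6) → (2, 5) → (3, 5) → (3, 4) → (4, 4) → (4, 3) → (5, 3) → (5, 2) → (6, 2) → (6, 1) → (7, 1) → (7, 0)

Answer: 7, 0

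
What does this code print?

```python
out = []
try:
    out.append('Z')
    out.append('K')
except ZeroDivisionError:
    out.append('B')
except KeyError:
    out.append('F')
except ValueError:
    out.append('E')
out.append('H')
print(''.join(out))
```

Execution trace: 'Z' (try body) → 'K' (try body, no exception) → 'H' (after the try/except). Output: ZKH

Answer: ZKH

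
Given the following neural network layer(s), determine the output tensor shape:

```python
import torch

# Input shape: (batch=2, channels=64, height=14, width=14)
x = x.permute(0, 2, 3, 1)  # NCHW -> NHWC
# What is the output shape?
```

Input: (2, 64, 14, 14) -> Output: (2, 14, 14, 64)

Answer: (2, 14, 14, 64)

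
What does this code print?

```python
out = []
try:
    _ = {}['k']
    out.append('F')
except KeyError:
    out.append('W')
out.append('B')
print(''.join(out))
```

Execution trace: 'W' (except KeyError) → 'B' (after the try/except). Output: WB

Answer: WB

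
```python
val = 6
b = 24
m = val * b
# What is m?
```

Trace:
`val = 6` → val = 6
`b = 24` → b = 24
`m = val * b` → m = 144
So m = 144

Answer: 144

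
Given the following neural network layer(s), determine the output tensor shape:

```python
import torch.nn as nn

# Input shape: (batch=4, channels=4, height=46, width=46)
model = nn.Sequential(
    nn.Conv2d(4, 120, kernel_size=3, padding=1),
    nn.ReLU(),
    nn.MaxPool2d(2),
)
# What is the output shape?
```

Input: (4, 4, 46, 46) -> after Conv2d: (4, 120, 46, 46) -> after ReLU: (4, 120, 46, 46) -> Output: (4, 120, 23, 23)

Answer: (4, 120, 23, 23)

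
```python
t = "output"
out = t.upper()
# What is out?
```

Trace:
`t = "output"` → t = 'output'
`out = t.upper()` → out = 'OUTPUT'
So out = 'OUTPUT'

Answer: 'OUTPUT'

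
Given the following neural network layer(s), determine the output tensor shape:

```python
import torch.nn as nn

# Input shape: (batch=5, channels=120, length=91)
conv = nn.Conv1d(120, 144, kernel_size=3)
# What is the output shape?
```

Input: (5, 120, 91) -> Output: (5, 144, 89)

Answer: (5, 144, 89)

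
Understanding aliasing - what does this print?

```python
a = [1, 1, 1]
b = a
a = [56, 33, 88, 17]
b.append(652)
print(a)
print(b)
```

Key concept: rebinding vs mutation: a is rebound to a new list, b still points at the original.
Step by step:
`a = [1, 1, 1]` → a = [1, 1, 1]
`b = a` → b = [1, 1, 1] (same object as a)
`a = [56, 33, 88, 17]` → a = [56, 33, 88, 17]
`b.append(652)` → b = [1, 1, 1, 652]
`print(a)` → prints [56, 33, 88, 17]
`print(b)` → prints [1, 1, 1, 652]

Answer:
[56, 33, 88, 17]
[1, 1, 1, 652]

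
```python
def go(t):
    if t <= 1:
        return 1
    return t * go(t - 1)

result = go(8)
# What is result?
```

go(8) = 8 * 7 * 6 * 5 * 4 * 3 * 2 * 1 = 40320

Answer: 40320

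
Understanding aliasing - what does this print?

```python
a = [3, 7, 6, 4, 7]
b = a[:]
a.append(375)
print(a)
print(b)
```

Key concept: slice [:] creates copy.
Step by step:
`a = [3, 7, 6, 4, 7]` → a = [3, 7, 6, 4, 7]
`b = a[:]` → b = [3, 7, 6, 4, 7]
`a.append(375)` → a = [3, 7, 6, 4, 7, 375]
`print(a)` → prints [3, 7, 6, 4, 7, 375]
`print(b)` → prints [3, 7, 6, 4, 7]

Answer:
[3, 7, 6, 4, 7, 375]
[3, 7, 6, 4, 7]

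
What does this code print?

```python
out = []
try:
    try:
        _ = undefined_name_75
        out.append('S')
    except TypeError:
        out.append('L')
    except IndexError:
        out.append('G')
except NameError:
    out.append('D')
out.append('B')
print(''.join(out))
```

Execution trace: 'D' (outer except NameError) → 'B' (after the try/except). Output: DB

Answer: DB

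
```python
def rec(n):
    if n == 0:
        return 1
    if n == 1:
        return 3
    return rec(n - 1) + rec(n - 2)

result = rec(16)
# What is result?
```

Build up from base cases: rec(0)=1, rec(1)=3, rec(2)=4, rec(3)=7, rec(4)=11, rec(5)=18, rec(6)=29, ..., rec(16)=3571

Answer: 3571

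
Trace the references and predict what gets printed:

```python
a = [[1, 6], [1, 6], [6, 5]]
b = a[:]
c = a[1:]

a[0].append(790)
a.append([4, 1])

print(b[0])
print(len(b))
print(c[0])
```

Key concept: slice with nested mutation.
Step by step:
`a = [[1, 6], [1, 6], [6, 5]]` → a = [[1, 6], [1, 6], [6, 5]]
`b = a[:]` → b = [[1, 6], [1, 6], [6, 5]]
`c = a[1:]` → c = [[1, 6], [6, 5]]
`a[0].append(790)` → a = [[1, 6, 790], [1, 6], [6, 5]]; b = [[1, 6, 790], [1, 6], [6, 5]]
`a.append([4, 1])` → a = [[1, 6, 790], [1, 6], [6, 5], [4, 1]]
`print(b[0])` → prints [1, 6, 790]
`print(len(b))` → prints 3
`print(c[0])` → prints [1, 6]

Answer:
[1, 6, 790]
3
[1, 6]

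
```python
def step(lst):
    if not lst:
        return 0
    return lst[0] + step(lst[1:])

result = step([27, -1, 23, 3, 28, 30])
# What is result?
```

27 + (-1) + 23 + 3 + 28 + 30 + 0 = 110

Answer: 110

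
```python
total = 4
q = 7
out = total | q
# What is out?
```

Trace:
`total = 4` → total = 4
`q = 7` → q = 7
`out = total | q` → out = 7
So out = 7

Answer: 7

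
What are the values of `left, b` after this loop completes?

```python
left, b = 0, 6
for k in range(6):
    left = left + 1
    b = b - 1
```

left goes 0→6, b goes 6→0
`left, b` takes the values: (0, 6) → (1, 6) → (1, 5) → (2, 5) → (2, 4) → (3, 4) → (3, 3) → (4, 3) → (4, 2) → (5, 2) → (5, 1) → (6, 1) → (6, 0)

Answer: 6, 0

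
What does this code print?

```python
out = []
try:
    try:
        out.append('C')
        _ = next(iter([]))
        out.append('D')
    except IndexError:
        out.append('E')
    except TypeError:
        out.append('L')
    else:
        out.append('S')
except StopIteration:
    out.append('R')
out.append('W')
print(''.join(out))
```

Execution trace: 'C' (try body) → 'R' (outer except StopIteration) → 'W' (after the try/except). Output: CRW

Answer: CRW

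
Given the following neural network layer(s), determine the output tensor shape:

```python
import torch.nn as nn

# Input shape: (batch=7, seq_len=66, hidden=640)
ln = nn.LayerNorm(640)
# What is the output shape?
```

Input: (7, 66, 640) -> Output: (7, 66, 640)

Answer: (7, 66, 640)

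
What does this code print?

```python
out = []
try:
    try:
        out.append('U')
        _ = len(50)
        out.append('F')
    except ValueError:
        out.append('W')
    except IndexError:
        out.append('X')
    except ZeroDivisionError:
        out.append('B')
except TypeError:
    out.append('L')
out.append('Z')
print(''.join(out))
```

Execution trace: 'U' (try body) → 'L' (outer except TypeError) → 'Z' (after the try/except). Output: ULZ

Answer: ULZ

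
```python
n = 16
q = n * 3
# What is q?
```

Trace:
`n = 16` → n = 16
`q = n * 3` → q = 48
So q = 48

Answer: 48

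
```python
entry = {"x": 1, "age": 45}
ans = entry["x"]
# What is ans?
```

Trace:
`entry = {"x": 1, "age": 45}` → entry = {'x': 1, 'age': 45}
`ans = entry["x"]` → ans = 1
So ans = 1

Answer: 1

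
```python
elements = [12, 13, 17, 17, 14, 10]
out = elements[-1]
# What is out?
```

Trace:
`elements = [12, 13, 17, 17, 14, 10]` → elements = [12, 13, 17, 17, 14, 10]
`out = elements[-1]` → out = 10
So out = 10

Answer: 10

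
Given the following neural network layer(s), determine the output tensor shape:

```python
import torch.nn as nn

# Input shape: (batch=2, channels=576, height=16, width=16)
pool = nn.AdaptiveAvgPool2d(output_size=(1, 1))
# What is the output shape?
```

Input: (2, 576, 16, 16) -> Output: (2, 576, 1, 1)

Answer: (2, 576, 1, 1)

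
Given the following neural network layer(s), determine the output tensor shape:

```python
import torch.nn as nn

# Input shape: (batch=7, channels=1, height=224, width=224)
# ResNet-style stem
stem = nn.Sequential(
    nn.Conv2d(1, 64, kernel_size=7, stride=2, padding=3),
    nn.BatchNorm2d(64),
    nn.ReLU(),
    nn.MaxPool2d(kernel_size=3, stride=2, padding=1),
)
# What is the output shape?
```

Input: (7, 1, 224, 224) -> after Conv2d 7x7 stride=2: (7, 64, 112, 112) -> Output: (7, 64, 56, 56)

Answer: (7, 64, 56, 56)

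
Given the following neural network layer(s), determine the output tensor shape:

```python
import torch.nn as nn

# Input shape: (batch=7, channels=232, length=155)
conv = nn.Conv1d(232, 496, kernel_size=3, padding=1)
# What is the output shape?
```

Input: (7, 232, 155) -> Output: (7, 496, 155)

Answer: (7, 496, 155)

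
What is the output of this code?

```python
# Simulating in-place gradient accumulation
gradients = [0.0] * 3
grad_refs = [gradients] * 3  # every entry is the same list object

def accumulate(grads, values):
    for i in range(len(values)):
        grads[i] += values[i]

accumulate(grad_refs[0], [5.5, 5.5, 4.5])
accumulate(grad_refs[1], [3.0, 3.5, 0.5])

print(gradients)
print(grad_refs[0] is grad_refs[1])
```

Key concept: gradient accumulation aliasing.
Step by step:
`gradients = [0.0] * 3` → gradients = [0.0, 0.0, 0.0]
`grad_refs = [gradients] * 3` → grad_refs = [[0.0, 0.0, 0.0], [0.0, 0.0, 0.0], [0.0, 0.0, 0.0]]
`accumulate(grad_refs[0], [5.5, 5.5, 4.5])` → gradients = [5.5, 5.5, 4.5]; grad_refs = [[5.5, 5.5, 4.5], [5.5, 5.5, 4.5], [5.5, 5.5, 4.5]]
`accumulate(grad_refs[1], [3.0, 3.5, 0.5])` → gradients = [8.5, 9.0, 5.0]; grad_refs = [[8.5, 9.0, 5.0], [8.5, 9.0, 5.0], [8.5, 9.0, 5.0]]
`print(gradients)` → prints [8.5, 9.0, 5.0]
`print(grad_refs[0] is grad_refs[1])` → prints True

Answer:
[8.5, 9.0, 5.0]
True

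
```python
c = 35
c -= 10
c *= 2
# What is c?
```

Trace:
`c = 35` → c = 35
`c -= 10` → c = 25
`c *= 2` → c = 50
So c = 50

Answer: 50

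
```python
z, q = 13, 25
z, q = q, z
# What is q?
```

Trace:
`z, q = 13, 25` → z = 13; q = 25
`z, q = q, z` → z = 25; q = 13
So q = 13

Answer: 13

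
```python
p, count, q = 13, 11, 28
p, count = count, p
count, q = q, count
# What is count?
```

Trace:
`p, count, q = 13, 11, 28` → p = 13; count = 11; q = 28
`p, count = count, p` → p = 11; count = 13
`count, q = q, count` → count = 28; q = 13
So count = 28

Answer: 28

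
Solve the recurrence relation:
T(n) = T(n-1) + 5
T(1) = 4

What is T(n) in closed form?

Unrolling: T(n) = T(1) + 5·(n-1) = 4 + 5(n-1) = 5n - 1.

Answer: T(n) = 5n - 1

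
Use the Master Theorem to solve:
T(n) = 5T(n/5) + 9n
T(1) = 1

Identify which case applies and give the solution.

a=5, b=5, f(n)=9n. log_5(5) = 1. Since c=1 = 1, Case 2 applies: T(n) = Θ(n^log_b(a) · log n) = O(n log n).

Answer: O(n log n) - Case 2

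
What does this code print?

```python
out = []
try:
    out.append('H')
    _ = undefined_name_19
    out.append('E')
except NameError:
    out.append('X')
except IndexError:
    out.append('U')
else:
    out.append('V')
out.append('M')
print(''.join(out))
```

Execution trace: 'H' (try body) → 'X' (except NameError) → 'M' (after the try/except). Output: HXM

Answer: HXM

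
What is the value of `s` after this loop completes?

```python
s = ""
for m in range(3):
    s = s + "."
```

Repeat '.' 3 times
`s` takes the values: "" → "." → ".." → "..."

Answer: "..."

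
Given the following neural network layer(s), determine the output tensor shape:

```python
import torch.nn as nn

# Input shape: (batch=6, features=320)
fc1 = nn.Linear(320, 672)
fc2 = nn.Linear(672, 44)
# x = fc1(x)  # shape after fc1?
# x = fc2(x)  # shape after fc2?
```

Input: (6, 320) -> after fc1: (6, 672) -> Output: (6, 44)

Answer: (6, 44)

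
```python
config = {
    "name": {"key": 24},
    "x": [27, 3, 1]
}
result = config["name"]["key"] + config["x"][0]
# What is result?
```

Trace:
`config = { ...` → config = {'name': {'key': 24}, 'x': [27, 3, 1]}
`result = config["name"]["key"] + config["x"][0]` → result = 51
So result = 51

Answer: 51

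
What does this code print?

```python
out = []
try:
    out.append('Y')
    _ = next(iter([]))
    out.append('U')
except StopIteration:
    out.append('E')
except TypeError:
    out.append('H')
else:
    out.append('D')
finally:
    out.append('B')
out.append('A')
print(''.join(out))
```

Execution trace: 'Y' (try body) → 'E' (except StopIteration) → 'B' (finally) → 'A' (after the try/except). Output: YEBA

Answer: YEBA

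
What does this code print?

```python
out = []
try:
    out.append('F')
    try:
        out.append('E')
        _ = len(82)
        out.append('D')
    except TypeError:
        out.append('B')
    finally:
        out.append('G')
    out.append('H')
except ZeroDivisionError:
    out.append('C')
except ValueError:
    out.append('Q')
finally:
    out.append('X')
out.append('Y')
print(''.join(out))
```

Execution trace: 'F' (try body) → 'E' (inner try body) → 'B' (inner except TypeError) → 'G' (inner finally) → 'H' (try body, no exception) → 'X' (finally) → 'Y' (after the try/except). Output: FEBGHXY

Answer: FEBGHXY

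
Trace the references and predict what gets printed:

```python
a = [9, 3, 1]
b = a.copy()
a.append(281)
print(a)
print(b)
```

Key concept: list.copy() creates independent copy.
Step by step:
`a = [9, 3, 1]` → a = [9, 3, 1]
`b = a.copy()` → b = [9, 3, 1]
`a.append(281)` → a = [9, 3, 1, 281]
`print(a)` → prints [9, 3, 1, 281]
`print(b)` → prints [9, 3, 1]

Answer:
[9, 3, 1, 281]
[9, 3, 1]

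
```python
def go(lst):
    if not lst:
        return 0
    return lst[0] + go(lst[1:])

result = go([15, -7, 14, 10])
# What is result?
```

15 + (-7) + 14 + 10 + 0 = 32

Answer: 32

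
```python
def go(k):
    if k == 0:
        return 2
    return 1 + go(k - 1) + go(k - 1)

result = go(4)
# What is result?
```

go(k) = 1 + 2·go(k-1), go(0)=2. Closed form: (2+1)·2^4 - 1 = 47.

Answer: 47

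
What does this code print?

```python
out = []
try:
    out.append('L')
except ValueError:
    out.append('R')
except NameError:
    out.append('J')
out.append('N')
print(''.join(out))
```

Execution trace: 'L' (try body, no exception) → 'N' (after the try/except). Output: LN

Answer: LN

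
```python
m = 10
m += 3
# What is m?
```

Trace:
`m = 10` → m = 10
`m += 3` → m = 13
So m = 13

Answer: 13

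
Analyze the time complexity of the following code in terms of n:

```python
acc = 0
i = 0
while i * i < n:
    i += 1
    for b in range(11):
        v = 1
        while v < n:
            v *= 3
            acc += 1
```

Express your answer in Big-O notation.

Each loop level contributes: √n × 1 × log n. Multiplying the contributions gives O(√n log n).

Answer: O(√n log n)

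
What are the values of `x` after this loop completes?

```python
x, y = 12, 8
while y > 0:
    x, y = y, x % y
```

GCD of 12 and 8
`x` takes the values: 12 → 8 → 4

Answer: 4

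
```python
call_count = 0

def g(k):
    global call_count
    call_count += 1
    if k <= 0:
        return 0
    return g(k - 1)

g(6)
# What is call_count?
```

Linear recursion stepping by 1: 7 calls from k=6 down to ≤0.

Answer: 7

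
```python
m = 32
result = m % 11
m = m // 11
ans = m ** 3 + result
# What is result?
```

Trace:
`m = 32` → m = 32
`result = m % 11` → result = 10
`m = m // 11` → m = 2
`ans = m ** 3 + result` → ans = 18
So result = 10

Answer: 10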